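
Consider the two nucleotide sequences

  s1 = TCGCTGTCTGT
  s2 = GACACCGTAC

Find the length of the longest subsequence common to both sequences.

Pick C (s1 #2, s2 #5); then C (s1 #4, s2 #6); then G (s1 #6, s2 #7); then T (s1 #7, s2 #8); then C (s1 #8, s2 #10); all 5 bases appear in both, in order. dp[11][10] = 5 confirms this is the maximum.

5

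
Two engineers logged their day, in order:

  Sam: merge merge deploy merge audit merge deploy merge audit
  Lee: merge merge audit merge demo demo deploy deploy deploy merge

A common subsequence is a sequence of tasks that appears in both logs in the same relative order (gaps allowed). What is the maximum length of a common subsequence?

6

Pick merge [2,1] → merge [4,2] → audit [5,3] → merge [6,4] → deploy [7,9] → merge [8,10]; all 6 tasks appear in both, in order, and the DP table's final entry dp[9][10] is also 6, so no common subsequence is longer.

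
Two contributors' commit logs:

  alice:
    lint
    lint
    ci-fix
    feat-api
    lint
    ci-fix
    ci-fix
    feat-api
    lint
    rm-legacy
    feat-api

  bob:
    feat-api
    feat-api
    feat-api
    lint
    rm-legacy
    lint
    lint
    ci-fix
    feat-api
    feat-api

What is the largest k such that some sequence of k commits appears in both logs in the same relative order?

6

Pick lint (alice #1, bob #4), then lint (alice #2, bob #6), then lint (alice #5, bob #7), then ci-fix (alice #7, bob #8), then feat-api (alice #8, bob #9), then feat-api (alice #11, bob #10); all 6 commits appear in both, in order, and the DP table's final entry dp[11][10] is also 6, so no common subsequence is longer.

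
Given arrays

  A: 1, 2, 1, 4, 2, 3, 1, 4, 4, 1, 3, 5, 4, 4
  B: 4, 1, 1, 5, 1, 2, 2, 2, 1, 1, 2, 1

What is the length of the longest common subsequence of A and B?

5

Match 1 [1,5] → 2 [2,8] → 1 [3,10] → 2 [5,11] → 1 [10,12] — 5 values in the same relative order in both. Since dp[14][12] = 5, nothing longer is possible.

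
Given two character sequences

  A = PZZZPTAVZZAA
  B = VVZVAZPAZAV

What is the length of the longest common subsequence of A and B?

Let dp[i][j] be the LCS length of the first i characters of A and the first j characters of B. dp[i][j] = dp[i-1][j-1]+1 when the i-th and j-th characters match, else max(dp[i-1][j], dp[i][j-1]).
    ·  V  V  Z  V  A  Z  P  A  Z  A  V
 ·  0  0  0  0  0  0  0  0  0  0  0  0
 P  0  0  0  0  0  0  0  1  1  1  1  1
 Z  0  0  0  1  1  1  1  1  1  2  2  2
 Z  0  0  0  1  1  1  2  2  2  2  2  2
 Z  0  0  0  1  1  1  2  2  2  3  3  3
 P  0  0  0  1  1  1  2  3  3  3  3  3
 T  0  0  0  1  1  1  2  3  3  3  3  3
 A  0  0  0  1  1  2  2  3  4  4  4  4
 V  0  1  1  1  2  2  2  3  4  4  4  5
 Z  0  1  1  2  2  2  3  3  4  5  5  5
 Z  0  1  1  2  2  2  3  3  4  5  5  5
 A  0  1  1  2  2  3  3  3  4  5  6  6
 A  0  1  1  2  2  3  3  3  4  5  6  6
dp[12][11] = 6. One LCS (by backtracking along matches): ZZPAZA.

6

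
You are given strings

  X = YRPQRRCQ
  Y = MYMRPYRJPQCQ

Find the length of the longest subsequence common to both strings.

Let dp[i][j] be the LCS length of the first i characters of X and the first j characters of Y. dp[i][j] = dp[i-1][j-1]+1 when the i-th and j-th characters match, else max(dp[i-1][j], dp[i][j-1]).
    ·  M  Y  M  R  P  Y  R  J  P  Q  C  Q
 ·  0  0  0  0  0  0  0  0  0  0  0  0  0
 Y  0  0  1  1  1  1  1  1  1  1  1  1  1
 R  0  0  1  1  2  2  2  2  2  2  2  2  2
 P  0  0  1  1  2  3  3  3  3  3  3  3  3
 Q  0  0  1  1  2  3  3  3  3  3  4  4  4
 R  0  0  1  1  2  3  3  4  4  4  4  4  4
 R  0  0  1  1  2  3  3  4  4  4  4  4  4
 C  0  0  1  1  2  3  3  4  4  4  4  5  5
 Q  0  0  1  1  2  3  3  4  4  4  5  5  6
dp[8][12] = 6. One LCS (by backtracking along matches): YRPQCQ.

6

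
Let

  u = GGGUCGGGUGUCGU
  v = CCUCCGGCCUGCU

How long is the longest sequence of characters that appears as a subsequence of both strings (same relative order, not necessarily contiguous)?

8

One common subsequence of length 8: U [4,3] → C [5,5] → G [6,6] → G [7,7] → U [9,10] → G [10,11] → C [12,12] → U [14,13]. The LCS DP gives dp[14][13] = 8, so this is optimal.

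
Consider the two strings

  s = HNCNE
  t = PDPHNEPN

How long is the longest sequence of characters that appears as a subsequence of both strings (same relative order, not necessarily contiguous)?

3

Match H at s[1]=t[4] → N at s[2]=t[5] → N at s[4]=t[8] — 3 characters in the same relative order in both. The LCS DP gives dp[5][8] = 3, so this is optimal.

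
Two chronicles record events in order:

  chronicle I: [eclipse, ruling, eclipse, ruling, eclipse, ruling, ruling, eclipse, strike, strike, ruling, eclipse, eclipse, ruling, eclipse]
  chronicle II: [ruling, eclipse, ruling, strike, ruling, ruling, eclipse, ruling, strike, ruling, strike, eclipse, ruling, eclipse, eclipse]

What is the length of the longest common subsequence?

11

Pick ruling (chronicle I #2, chronicle II #1); then eclipse (chronicle I #3, chronicle II #2); then ruling (chronicle I #4, chronicle II #3); then ruling (chronicle I #6, chronicle II #5); then ruling (chronicle I #7, chronicle II #6); then eclipse (chronicle I #8, chronicle II #7); then strike (chronicle I #9, chronicle II #9); then strike (chronicle I #10, chronicle II #11); then ruling (chronicle I #11, chronicle II #13); then eclipse (chronicle I #13, chronicle II #14); then eclipse (chronicle I #15, chronicle II #15); all 11 events appear in both, in order. The LCS DP gives dp[15][15] = 11, so this is optimal.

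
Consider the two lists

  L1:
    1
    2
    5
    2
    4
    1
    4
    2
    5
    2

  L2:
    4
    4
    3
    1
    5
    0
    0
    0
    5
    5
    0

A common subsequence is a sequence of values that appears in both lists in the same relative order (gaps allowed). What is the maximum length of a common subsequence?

Let dp[i][j] be the LCS length of the first i values of L1 and the first j values of L2. dp[i][j] = dp[i-1][j-1]+1 when the i-th and j-th values match, else max(dp[i-1][j], dp[i][j-1]).
    ·  4  4  3  1  5  0  0  0  5  5  0
 ·  0  0  0  0  0  0  0  0  0  0  0  0
 1  0  0  0  0  1  1  1  1  1  1  1  1
 2  0  0  0  0  1  1  1  1  1  1  1  1
 5  0  0  0  0  1  2  2  2  2  2  2  2
 2  0  0  0  0  1  2  2  2  2  2  2  2
 4  0  1  1  1  1  2  2  2  2  2  2  2
 1  0  1  1  1  2  2  2  2  2  2  2  2
 4  0  1  2  2  2  2  2  2  2  2  2  2
 2  0  1  2  2  2  2  2  2  2  2  2  2
 5  0  1  2  2  2  3  3  3  3  3  3  3
 2  0  1  2  2  2  3  3  3  3  3  3  3
dp[10][11] = 3. One LCS (by backtracking along matches): 1, 5, 5.

3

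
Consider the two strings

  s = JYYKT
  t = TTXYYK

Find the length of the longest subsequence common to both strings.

3

Let dp[i][j] be the LCS length of the first i characters of s and the first j characters of t. dp[i][j] = dp[i-1][j-1]+1 when the i-th and j-th characters match, else max(dp[i-1][j], dp[i][j-1]).
    ·  T  T  X  Y  Y  K
 ·  0  0  0  0  0  0  0
 J  0  0  0  0  0  0  0
 Y  0  0  0  0  1  1  1
 Y  0  0  0  0  1  2  2
 K  0  0  0  0  1  2  3
 T  0  1  1  1  1  2  3
dp[5][6] = 3. One LCS (by backtracking along matches): YYK.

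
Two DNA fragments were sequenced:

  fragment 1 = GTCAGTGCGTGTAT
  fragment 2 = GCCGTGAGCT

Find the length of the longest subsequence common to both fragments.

8

One common subsequence of length 8: G at fragment 1[1]=fragment 2[1]; then C at fragment 1[3]=fragment 2[2]; then C at fragment 1[8]=fragment 2[3]; then G at fragment 1[9]=fragment 2[4]; then T at fragment 1[10]=fragment 2[5]; then G at fragment 1[11]=fragment 2[6]; then A at fragment 1[13]=fragment 2[7]; then T at fragment 1[14]=fragment 2[10], and the DP table's final entry dp[14][10] is also 8, so no common subsequence is longer.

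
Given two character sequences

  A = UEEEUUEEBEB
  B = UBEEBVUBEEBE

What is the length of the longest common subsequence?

8

Pick U [1,1]; then E [2,3]; then E [3,4]; then U [5,7]; then E [7,9]; then E [8,10]; then B [9,11]; then E [10,12]; all 8 characters appear in both, in order. The LCS DP gives dp[11][12] = 8, so this is optimal.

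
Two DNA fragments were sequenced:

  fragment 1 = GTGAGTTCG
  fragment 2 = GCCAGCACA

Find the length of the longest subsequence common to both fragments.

Match G [1,1], then G [3,5], then A [4,7], then C [8,8] — 4 bases in the same relative order in both, and the DP table's final entry dp[9][9] is also 4, so no common subsequence is longer.

4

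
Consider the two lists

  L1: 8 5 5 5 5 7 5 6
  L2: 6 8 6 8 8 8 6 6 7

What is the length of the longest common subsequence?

Let dp[i][j] be the LCS length of the first i values of L1 and the first j values of L2. dp[i][j] = dp[i-1][j-1]+1 when the i-th and j-th values match, else max(dp[i-1][j], dp[i][j-1]).
    ·  6  8  6  8  8  8  6  6  7
 ·  0  0  0  0  0  0  0  0  0  0
 8  0  0  1  1  1  1  1  1  1  1
 5  0  0  1  1  1  1  1  1  1  1
 5  0  0  1  1  1  1  1  1  1  1
 5  0  0  1  1  1  1  1  1  1  1
 5  0  0  1  1  1  1  1  1  1  1
 7  0  0  1  1  1  1  1  1  1  2
 5  0  0  1  1  1  1  1  1  1  2
 6  0  1  1  2  2  2  2  2  2  2
dp[8][9] = 2. One LCS (by backtracking along matches): 8, 7.

2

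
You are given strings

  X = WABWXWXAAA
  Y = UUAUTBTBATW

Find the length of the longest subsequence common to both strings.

3

One common subsequence of length 3: A [2,3] → B [3,8] → W [6,11]. dp[10][11] = 3 confirms this is the maximum.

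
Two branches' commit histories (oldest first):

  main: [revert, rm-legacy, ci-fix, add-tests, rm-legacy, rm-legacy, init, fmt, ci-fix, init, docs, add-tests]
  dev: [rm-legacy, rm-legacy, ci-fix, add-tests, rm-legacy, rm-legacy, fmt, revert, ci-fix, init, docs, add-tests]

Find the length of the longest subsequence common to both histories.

10

One common subsequence of length 10: rm-legacy [2,2], then ci-fix [3,3], then add-tests [4,4], then rm-legacy [5,5], then rm-legacy [6,6], then fmt [8,7], then ci-fix [9,9], then init [10,10], then docs [11,11], then add-tests [12,12]. dp[12][12] = 10 confirms this is the maximum.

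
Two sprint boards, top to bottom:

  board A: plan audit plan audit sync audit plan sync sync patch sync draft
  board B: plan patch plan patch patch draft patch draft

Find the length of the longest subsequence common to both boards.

4

Pick plan at board A[1]=board B[1], plan at board A[3]=board B[3], patch at board A[10]=board B[7], draft at board A[12]=board B[8]; all 4 tasks appear in both, in order. dp[12][8] = 4 confirms this is the maximum.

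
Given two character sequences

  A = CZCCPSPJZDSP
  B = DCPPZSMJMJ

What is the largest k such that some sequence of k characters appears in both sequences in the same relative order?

5

One common subsequence of length 5: C (A #4, B #2) → P (A #5, B #3) → P (A #7, B #4) → Z (A #9, B #5) → S (A #11, B #6), and the DP table's final entry dp[12][10] is also 5, so no common subsequence is longer.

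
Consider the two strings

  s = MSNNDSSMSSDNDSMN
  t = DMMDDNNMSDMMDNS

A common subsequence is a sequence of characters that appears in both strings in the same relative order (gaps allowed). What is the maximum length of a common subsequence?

8

Taking M (s #1, t #3); then N (s #3, t #6); then N (s #4, t #7); then D (s #5, t #10); then M (s #8, t #12); then D (s #11, t #13); then N (s #12, t #14); then S (s #14, t #15) gives a common subsequence of length 8. Since dp[16][15] = 8, nothing longer is possible.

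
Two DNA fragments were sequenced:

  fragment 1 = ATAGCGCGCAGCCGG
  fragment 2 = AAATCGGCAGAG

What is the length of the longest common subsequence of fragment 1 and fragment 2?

Taking A at fragment 1[1]=fragment 2[3], then T at fragment 1[2]=fragment 2[4], then C at fragment 1[5]=fragment 2[5], then G at fragment 1[6]=fragment 2[6], then G at fragment 1[8]=fragment 2[7], then C at fragment 1[9]=fragment 2[8], then A at fragment 1[10]=fragment 2[9], then G at fragment 1[11]=fragment 2[10], then G at fragment 1[15]=fragment 2[12] gives a common subsequence of length 9, and the DP table's final entry dp[15][12] is also 9, so no common subsequence is longer.

9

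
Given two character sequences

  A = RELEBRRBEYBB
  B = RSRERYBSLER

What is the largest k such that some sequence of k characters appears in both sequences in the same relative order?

Pick R (A #1, B #3) → E (A #2, B #4) → L (A #3, B #9) → E (A #4, B #10) → R (A #7, B #11); all 5 characters appear in both, in order. The LCS DP gives dp[12][11] = 5, so this is optimal.

5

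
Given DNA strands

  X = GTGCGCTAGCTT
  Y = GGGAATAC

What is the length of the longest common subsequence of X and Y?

6

One common subsequence of length 6: G (X #1, Y #1), G (X #3, Y #2), G (X #5, Y #3), T (X #7, Y #6), A (X #8, Y #7), C (X #10, Y #8). dp[12][8] = 6 confirms this is the maximum.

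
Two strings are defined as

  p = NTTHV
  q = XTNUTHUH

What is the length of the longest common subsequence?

Let dp[i][j] be the LCS length of the first i characters of p and the first j characters of q. dp[i][j] = dp[i-1][j-1]+1 when the i-th and j-th characters match, else max(dp[i-1][j], dp[i][j-1]).
    ·  X  T  N  U  T  H  U  H
 ·  0  0  0  0  0  0  0  0  0
 N  0  0  0  1  1  1  1  1  1
 T  0  0  1  1  1  2  2  2  2
 T  0  0  1  1  1  2  2  2  2
 H  0  0  1  1  1  2  3  3  3
 V  0  0  1  1  1  2  3  3  3
dp[5][8] = 3. One LCS (by backtracking along matches): NTH.

3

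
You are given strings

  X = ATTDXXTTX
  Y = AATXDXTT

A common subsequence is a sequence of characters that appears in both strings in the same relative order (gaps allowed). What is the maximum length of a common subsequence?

Let dp[i][j] be the LCS length of the first i characters of X and the first j characters of Y. dp[i][j] = dp[i-1][j-1]+1 when the i-th and j-th characters match, else max(dp[i-1][j], dp[i][j-1]).
    ·  A  A  T  X  D  X  T  T
 ·  0  0  0  0  0  0  0  0  0
 A  0  1  1  1  1  1  1  1  1
 T  0  1  1  2  2  2  2  2  2
 T  0  1  1  2  2  2  2  3  3
 D  0  1  1  2  2  3  3  3  3
 X  0  1  1  2  3  3  4  4  4
 X  0  1  1  2  3  3  4  4  4
 T  0  1  1  2  3  3  4  5  5
 T  0  1  1  2  3  3  4  5  6
 X  0  1  1  2  3  3  4  5  6
dp[9][8] = 6. One LCS (by backtracking along matches): ATDXTT.

6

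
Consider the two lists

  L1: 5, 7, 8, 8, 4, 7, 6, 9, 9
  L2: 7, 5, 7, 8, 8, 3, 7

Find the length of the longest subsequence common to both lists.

5

Taking 5 [1,2]; then 7 [2,3]; then 8 [3,4]; then 8 [4,5]; then 7 [6,7] gives a common subsequence of length 5. The LCS DP gives dp[9][7] = 5, so this is optimal.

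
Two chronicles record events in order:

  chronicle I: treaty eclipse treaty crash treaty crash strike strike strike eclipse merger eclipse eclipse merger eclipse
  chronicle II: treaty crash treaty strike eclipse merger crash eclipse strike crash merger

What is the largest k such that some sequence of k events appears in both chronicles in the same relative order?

8

Taking treaty at chronicle I[3]=chronicle II[1], crash at chronicle I[4]=chronicle II[2], treaty at chronicle I[5]=chronicle II[3], strike at chronicle I[9]=chronicle II[4], eclipse at chronicle I[10]=chronicle II[5], merger at chronicle I[11]=chronicle II[6], eclipse at chronicle I[12]=chronicle II[8], merger at chronicle I[14]=chronicle II[11] gives a common subsequence of length 8. The LCS DP gives dp[15][11] = 8, so this is optimal.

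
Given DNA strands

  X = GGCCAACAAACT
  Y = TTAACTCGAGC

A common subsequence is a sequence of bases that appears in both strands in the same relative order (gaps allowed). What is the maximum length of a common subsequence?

One common subsequence of length 5: A at X[5]=Y[3] → A at X[6]=Y[4] → C at X[7]=Y[7] → A at X[8]=Y[9] → C at X[11]=Y[11]. dp[12][11] = 5 confirms this is the maximum.

5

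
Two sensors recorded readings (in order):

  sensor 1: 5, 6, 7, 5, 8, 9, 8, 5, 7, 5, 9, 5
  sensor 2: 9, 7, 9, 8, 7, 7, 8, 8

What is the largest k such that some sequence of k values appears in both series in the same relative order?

Let dp[i][j] be the LCS length of the first i values of sensor 1 and the first j values of sensor 2. dp[i][j] = dp[i-1][j-1]+1 when the i-th and j-th values match, else max(dp[i-1][j], dp[i][j-1]).
    ·  9  7  9  8  7  7  8  8
 ·  0  0  0  0  0  0  0  0  0
 5  0  0  0  0  0  0  0  0  0
 6  0  0  0  0  0  0  0  0  0
 7  0  0  1  1  1  1  1  1  1
 5  0  0  1  1  1  1  1  1  1
 8  0  0  1  1  2  2  2  2  2
 9  0  1  1  2  2  2  2  2  2
 8  0  1  1  2  3  3  3  3  3
 5  0  1  1  2  3  3  3  3  3
 7  0  1  2  2  3  4  4  4  4
 5  0  1  2  2  3  4  4  4  4
 9  0  1  2  3  3  4  4  4  4
 5  0  1  2  3  3  4  4  4  4
dp[12][8] = 4. One LCS (by backtracking along matches): 7, 9, 8, 7.

4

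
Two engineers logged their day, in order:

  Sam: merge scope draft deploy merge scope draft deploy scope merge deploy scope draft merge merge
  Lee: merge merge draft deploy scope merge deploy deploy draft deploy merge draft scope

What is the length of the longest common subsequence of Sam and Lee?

9

Match merge (Sam #1, Lee #1), merge (Sam #5, Lee #2), draft (Sam #7, Lee #3), deploy (Sam #8, Lee #4), scope (Sam #9, Lee #5), merge (Sam #10, Lee #6), deploy (Sam #11, Lee #8), draft (Sam #13, Lee #9), merge (Sam #14, Lee #11) — 9 tasks in the same relative order in both, and the DP table's final entry dp[15][13] is also 9, so no common subsequence is longer.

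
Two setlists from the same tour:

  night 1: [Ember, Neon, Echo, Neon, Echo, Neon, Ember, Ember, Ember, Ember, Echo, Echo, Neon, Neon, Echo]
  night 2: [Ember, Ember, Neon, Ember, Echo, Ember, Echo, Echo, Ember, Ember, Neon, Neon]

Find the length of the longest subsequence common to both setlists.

8

Taking Ember [1,2] → Neon [2,3] → Echo [3,7] → Echo [5,8] → Ember [9,9] → Ember [10,10] → Neon [13,11] → Neon [14,12] gives a common subsequence of length 8. The LCS DP gives dp[15][12] = 8, so this is optimal.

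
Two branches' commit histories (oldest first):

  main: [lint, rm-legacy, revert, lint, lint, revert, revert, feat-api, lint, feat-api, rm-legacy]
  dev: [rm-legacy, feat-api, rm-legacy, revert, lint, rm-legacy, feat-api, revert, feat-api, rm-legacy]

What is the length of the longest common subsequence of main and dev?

6

One common subsequence of length 6: rm-legacy (main #2, dev #3), then revert (main #3, dev #4), then lint (main #4, dev #5), then revert (main #7, dev #8), then feat-api (main #10, dev #9), then rm-legacy (main #11, dev #10). Since dp[11][10] = 6, nothing longer is possible.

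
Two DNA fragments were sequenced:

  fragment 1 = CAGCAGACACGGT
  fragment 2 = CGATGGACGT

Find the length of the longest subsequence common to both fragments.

8

Taking C [1,1], then A [2,3], then G [3,5], then G [6,6], then A [9,7], then C [10,8], then G [12,9], then T [13,10] gives a common subsequence of length 8. Since dp[13][10] = 8, nothing longer is possible.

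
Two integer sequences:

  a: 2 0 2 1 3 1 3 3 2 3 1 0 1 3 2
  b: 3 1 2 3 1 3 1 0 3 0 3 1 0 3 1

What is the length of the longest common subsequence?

9

Match 2 [1,3]; then 1 [4,5]; then 3 [5,6]; then 1 [6,7]; then 3 [7,9]; then 3 [10,11]; then 1 [11,12]; then 0 [12,13]; then 1 [13,15] — 9 values in the same relative order in both. Since dp[15][15] = 9, nothing longer is possible.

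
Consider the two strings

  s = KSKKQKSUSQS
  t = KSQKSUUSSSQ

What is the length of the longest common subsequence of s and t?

Pick K (s #1, t #1), then S (s #2, t #2), then Q (s #5, t #3), then K (s #6, t #4), then S (s #7, t #5), then U (s #8, t #7), then S (s #9, t #10), then Q (s #10, t #11); all 8 characters appear in both, in order. The LCS DP gives dp[11][11] = 8, so this is optimal.

8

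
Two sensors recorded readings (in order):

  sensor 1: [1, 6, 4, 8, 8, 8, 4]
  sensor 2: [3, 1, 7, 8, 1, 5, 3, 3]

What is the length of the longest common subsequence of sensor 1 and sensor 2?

2

Let dp[i][j] be the LCS length of the first i values of sensor 1 and the first j values of sensor 2. dp[i][j] = dp[i-1][j-1]+1 when the i-th and j-th values match, else max(dp[i-1][j], dp[i][j-1]).
    ·  3  1  7  8  1  5  3  3
 ·  0  0  0  0  0  0  0  0  0
 1  0  0  1  1  1  1  1  1  1
 6  0  0  1  1  1  1  1  1  1
 4  0  0  1  1  1  1  1  1  1
 8  0  0  1  1  2  2  2  2  2
 8  0  0  1  1  2  2  2  2  2
 8  0  0  1  1  2  2  2  2  2
 4  0  0  1  1  2  2  2  2  2
dp[7][8] = 2. One LCS (by backtracking along matches): 1, 8.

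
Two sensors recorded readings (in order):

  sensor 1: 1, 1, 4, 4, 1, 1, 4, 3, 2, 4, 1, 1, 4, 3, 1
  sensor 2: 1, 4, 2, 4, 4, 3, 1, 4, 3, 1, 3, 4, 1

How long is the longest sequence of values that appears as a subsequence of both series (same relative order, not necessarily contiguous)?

One common subsequence of length 9: 1 [1,1] → 4 [3,4] → 4 [4,5] → 1 [6,7] → 4 [7,8] → 3 [8,9] → 1 [11,10] → 4 [13,12] → 1 [15,13], and the DP table's final entry dp[15][13] is also 9, so no common subsequence is longer.

9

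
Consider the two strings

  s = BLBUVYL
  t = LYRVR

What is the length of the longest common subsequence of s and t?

2

Let dp[i][j] be the LCS length of the first i characters of s and the first j characters of t. dp[i][j] = dp[i-1][j-1]+1 when the i-th and j-th characters match, else max(dp[i-1][j], dp[i][j-1]).
    ·  L  Y  R  V  R
 ·  0  0  0  0  0  0
 B  0  0  0  0  0  0
 L  0  1  1  1  1  1
 B  0  1  1  1  1  1
 U  0  1  1  1  1  1
 V  0  1  1  1  2  2
 Y  0  1  2  2  2  2
 L  0  1  2  2  2  2
dp[7][5] = 2. One LCS (by backtracking along matches): LV.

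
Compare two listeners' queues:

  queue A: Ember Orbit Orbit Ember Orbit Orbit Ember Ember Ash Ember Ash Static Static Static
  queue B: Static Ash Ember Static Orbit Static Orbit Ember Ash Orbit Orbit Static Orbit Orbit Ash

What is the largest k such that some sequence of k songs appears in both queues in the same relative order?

Match Ember at queue A[1]=queue B[3]; then Orbit at queue A[2]=queue B[5]; then Orbit at queue A[3]=queue B[7]; then Ember at queue A[4]=queue B[8]; then Orbit at queue A[5]=queue B[13]; then Orbit at queue A[6]=queue B[14]; then Ash at queue A[11]=queue B[15] — 7 songs in the same relative order in both. dp[14][15] = 7 confirms this is the maximum.

7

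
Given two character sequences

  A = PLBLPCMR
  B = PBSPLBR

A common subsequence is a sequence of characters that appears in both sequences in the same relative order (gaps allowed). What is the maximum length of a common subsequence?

Match P (A #1, B #4), L (A #2, B #5), B (A #3, B #6), R (A #8, B #7) — 4 characters in the same relative order in both. Since dp[8][7] = 4, nothing longer is possible.

4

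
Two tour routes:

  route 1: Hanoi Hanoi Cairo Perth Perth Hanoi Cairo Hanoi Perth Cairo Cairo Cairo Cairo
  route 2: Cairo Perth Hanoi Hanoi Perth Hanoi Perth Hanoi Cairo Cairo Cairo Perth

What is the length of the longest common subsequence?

One common subsequence of length 8: Hanoi at route 1[1]=route 2[3]; then Hanoi at route 1[2]=route 2[4]; then Perth at route 1[4]=route 2[5]; then Perth at route 1[5]=route 2[7]; then Hanoi at route 1[6]=route 2[8]; then Cairo at route 1[7]=route 2[9]; then Cairo at route 1[10]=route 2[10]; then Cairo at route 1[11]=route 2[11], and the DP table's final entry dp[13][12] is also 8, so no common subsequence is longer.

8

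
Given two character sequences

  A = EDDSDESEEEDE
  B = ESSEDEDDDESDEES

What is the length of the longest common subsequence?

8

One common subsequence of length 8: E (A #1, B #6), D (A #2, B #7), D (A #3, B #8), D (A #5, B #9), E (A #6, B #10), S (A #7, B #11), E (A #8, B #13), E (A #9, B #14). dp[12][15] = 8 confirms this is the maximum.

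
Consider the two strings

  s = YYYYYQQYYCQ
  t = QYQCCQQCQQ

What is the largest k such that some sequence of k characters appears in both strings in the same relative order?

5

Taking Y [1,2], Q [6,6], Q [7,7], C [10,8], Q [11,10] gives a common subsequence of length 5. Since dp[11][10] = 5, nothing longer is possible.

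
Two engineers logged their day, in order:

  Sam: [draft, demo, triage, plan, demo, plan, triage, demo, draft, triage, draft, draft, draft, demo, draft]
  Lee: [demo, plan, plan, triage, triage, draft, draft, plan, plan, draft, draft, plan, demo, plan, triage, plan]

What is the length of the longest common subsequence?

9

One common subsequence of length 9: demo (Sam #2, Lee #1); then plan (Sam #4, Lee #2); then plan (Sam #6, Lee #3); then triage (Sam #7, Lee #5); then draft (Sam #9, Lee #6); then draft (Sam #11, Lee #7); then draft (Sam #12, Lee #10); then draft (Sam #13, Lee #11); then demo (Sam #14, Lee #13). Since dp[15][16] = 9, nothing longer is possible.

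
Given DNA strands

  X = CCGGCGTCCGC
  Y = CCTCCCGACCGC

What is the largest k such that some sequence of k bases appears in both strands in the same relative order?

Taking C [1,4], C [2,5], C [5,6], G [6,7], C [8,9], C [9,10], G [10,11], C [11,12] gives a common subsequence of length 8. dp[11][12] = 8 confirms this is the maximum.

8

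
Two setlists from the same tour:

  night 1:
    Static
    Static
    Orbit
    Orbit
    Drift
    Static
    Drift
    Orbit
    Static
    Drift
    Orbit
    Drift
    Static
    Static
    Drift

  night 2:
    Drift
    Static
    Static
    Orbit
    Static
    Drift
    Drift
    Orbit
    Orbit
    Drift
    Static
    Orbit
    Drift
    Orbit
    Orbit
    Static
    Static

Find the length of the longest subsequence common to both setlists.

Taking Static at night 1[1]=night 2[3] → Static at night 1[2]=night 2[5] → Orbit at night 1[3]=night 2[8] → Orbit at night 1[4]=night 2[9] → Drift at night 1[5]=night 2[10] → Static at night 1[6]=night 2[11] → Drift at night 1[7]=night 2[13] → Orbit at night 1[8]=night 2[14] → Orbit at night 1[11]=night 2[15] → Static at night 1[13]=night 2[16] → Static at night 1[14]=night 2[17] gives a common subsequence of length 11. The LCS DP gives dp[15][17] = 11, so this is optimal.

11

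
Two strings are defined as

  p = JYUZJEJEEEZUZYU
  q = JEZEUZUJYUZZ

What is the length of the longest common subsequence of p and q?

Taking J at p[1]=q[1]; then Z at p[4]=q[3]; then E at p[6]=q[4]; then Z at p[11]=q[6]; then U at p[12]=q[7]; then Y at p[14]=q[9]; then U at p[15]=q[10] gives a common subsequence of length 7, and the DP table's final entry dp[15][12] is also 7, so no common subsequence is longer.

7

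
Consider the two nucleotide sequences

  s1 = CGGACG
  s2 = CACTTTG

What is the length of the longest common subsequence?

One common subsequence of length 4: C (s1 #1, s2 #1) → A (s1 #4, s2 #2) → C (s1 #5, s2 #3) → G (s1 #6, s2 #7). dp[6][7] = 4 confirms this is the maximum.

4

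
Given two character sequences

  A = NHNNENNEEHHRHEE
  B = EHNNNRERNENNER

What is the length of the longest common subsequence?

Pick N at A[1]=B[4] → N at A[3]=B[5] → N at A[4]=B[9] → E at A[5]=B[10] → N at A[6]=B[11] → N at A[7]=B[12] → E at A[9]=B[13] → R at A[12]=B[14]; all 8 characters appear in both, in order. Since dp[15][14] = 8, nothing longer is possible.

8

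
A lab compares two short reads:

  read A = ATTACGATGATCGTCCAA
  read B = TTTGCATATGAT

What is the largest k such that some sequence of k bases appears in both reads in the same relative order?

9

Pick T (read A #2, read B #2), T (read A #3, read B #3), C (read A #5, read B #5), A (read A #7, read B #6), T (read A #8, read B #7), A (read A #10, read B #8), T (read A #11, read B #9), G (read A #13, read B #10), T (read A #14, read B #12); all 9 bases appear in both, in order. dp[18][12] = 9 confirms this is the maximum.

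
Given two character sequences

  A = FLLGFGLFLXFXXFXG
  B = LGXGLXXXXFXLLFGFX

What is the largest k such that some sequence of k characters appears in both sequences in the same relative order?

Taking L (A #3, B #1); then G (A #4, B #2); then G (A #6, B #4); then L (A #7, B #5); then X (A #10, B #7); then X (A #12, B #8); then X (A #13, B #9); then F (A #14, B #10); then X (A #15, B #11); then G (A #16, B #15) gives a common subsequence of length 10. The LCS DP gives dp[16][17] = 10, so this is optimal.

10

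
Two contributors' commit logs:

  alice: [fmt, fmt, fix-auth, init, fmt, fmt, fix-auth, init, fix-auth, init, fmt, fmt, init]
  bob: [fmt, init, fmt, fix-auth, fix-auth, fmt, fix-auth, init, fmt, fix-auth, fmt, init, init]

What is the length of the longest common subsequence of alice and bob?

9

One common subsequence of length 9: fmt [1,1], then fmt [2,3], then fix-auth [3,5], then fmt [6,6], then fix-auth [7,7], then init [8,8], then fix-auth [9,10], then init [10,12], then init [13,13]. Since dp[13][13] = 9, nothing longer is possible.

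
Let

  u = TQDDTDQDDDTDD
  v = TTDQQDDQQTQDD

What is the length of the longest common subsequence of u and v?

9

Taking T (u #1, v #1), then T (u #5, v #2), then D (u #6, v #3), then Q (u #7, v #5), then D (u #8, v #6), then D (u #9, v #7), then T (u #11, v #10), then D (u #12, v #12), then D (u #13, v #13) gives a common subsequence of length 9. dp[13][13] = 9 confirms this is the maximum.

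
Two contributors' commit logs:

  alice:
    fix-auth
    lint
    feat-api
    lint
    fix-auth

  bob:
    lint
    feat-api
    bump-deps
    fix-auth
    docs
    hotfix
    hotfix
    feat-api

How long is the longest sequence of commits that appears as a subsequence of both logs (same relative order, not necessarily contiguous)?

Match lint (alice #2, bob #1), feat-api (alice #3, bob #2), fix-auth (alice #5, bob #4) — 3 commits in the same relative order in both, and the DP table's final entry dp[5][8] is also 3, so no common subsequence is longer.

3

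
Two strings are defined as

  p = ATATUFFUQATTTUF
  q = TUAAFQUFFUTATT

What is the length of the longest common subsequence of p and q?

One common subsequence of length 9: A [1,3] → A [3,4] → U [5,7] → F [6,8] → F [7,9] → U [8,10] → A [10,12] → T [12,13] → T [13,14]. Since dp[15][14] = 9, nothing longer is possible.

9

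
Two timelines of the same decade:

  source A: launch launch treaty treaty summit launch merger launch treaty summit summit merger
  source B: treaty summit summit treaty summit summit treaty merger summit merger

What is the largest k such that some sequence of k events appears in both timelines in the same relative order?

6

Taking treaty (source A #3, source B #1), treaty (source A #4, source B #4), summit (source A #5, source B #6), merger (source A #7, source B #8), summit (source A #11, source B #9), merger (source A #12, source B #10) gives a common subsequence of length 6. dp[12][10] = 6 confirms this is the maximum.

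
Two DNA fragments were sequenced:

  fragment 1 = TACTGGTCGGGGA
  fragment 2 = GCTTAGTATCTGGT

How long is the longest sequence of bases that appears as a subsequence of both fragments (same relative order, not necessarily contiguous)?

One common subsequence of length 7: T at fragment 1[1]=fragment 2[7], A at fragment 1[2]=fragment 2[8], C at fragment 1[3]=fragment 2[10], T at fragment 1[4]=fragment 2[11], G at fragment 1[5]=fragment 2[12], G at fragment 1[6]=fragment 2[13], T at fragment 1[7]=fragment 2[14]. The LCS DP gives dp[13][14] = 7, so this is optimal.

7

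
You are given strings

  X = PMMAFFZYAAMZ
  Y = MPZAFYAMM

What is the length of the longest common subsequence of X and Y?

6

Match P (X #1, Y #2), A (X #4, Y #4), F (X #6, Y #5), Y (X #8, Y #6), A (X #9, Y #7), M (X #11, Y #9) — 6 characters in the same relative order in both, and the DP table's final entry dp[12][9] is also 6, so no common subsequence is longer.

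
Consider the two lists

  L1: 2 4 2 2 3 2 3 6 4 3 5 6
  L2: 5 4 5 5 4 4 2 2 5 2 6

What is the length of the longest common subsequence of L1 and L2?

Taking 4 (L1 #2, L2 #6), then 2 (L1 #3, L2 #7), then 2 (L1 #4, L2 #8), then 2 (L1 #6, L2 #10), then 6 (L1 #12, L2 #11) gives a common subsequence of length 5. Since dp[12][11] = 5, nothing longer is possible.

5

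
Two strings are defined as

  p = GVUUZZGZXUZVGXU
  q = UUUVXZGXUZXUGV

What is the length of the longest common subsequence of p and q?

Taking U at p[3]=q[2], then U at p[4]=q[3], then Z at p[6]=q[6], then G at p[7]=q[7], then X at p[9]=q[8], then U at p[10]=q[9], then Z at p[11]=q[10], then X at p[14]=q[11], then U at p[15]=q[12] gives a common subsequence of length 9. Since dp[15][14] = 9, nothing longer is possible.

9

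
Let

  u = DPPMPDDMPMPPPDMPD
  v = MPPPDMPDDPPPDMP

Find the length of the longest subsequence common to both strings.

Pick P [2,3]; then P [3,4]; then M [4,6]; then P [5,7]; then D [6,8]; then D [7,9]; then P [11,10]; then P [12,11]; then P [13,12]; then D [14,13]; then M [15,14]; then P [16,15]; all 12 characters appear in both, in order. The LCS DP gives dp[17][15] = 12, so this is optimal.

12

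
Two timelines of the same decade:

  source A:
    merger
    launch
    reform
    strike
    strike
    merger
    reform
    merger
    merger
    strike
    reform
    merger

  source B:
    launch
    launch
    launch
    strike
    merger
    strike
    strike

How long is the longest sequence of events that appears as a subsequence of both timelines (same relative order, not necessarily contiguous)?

Match launch (source A #2, source B #3), strike (source A #4, source B #4), strike (source A #5, source B #6), strike (source A #10, source B #7) — 4 events in the same relative order in both, and the DP table's final entry dp[12][7] is also 4, so no common subsequence is longer.

4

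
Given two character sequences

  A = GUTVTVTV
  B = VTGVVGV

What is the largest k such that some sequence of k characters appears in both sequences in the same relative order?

4

One common subsequence of length 4: G (A #1, B #3) → V (A #4, B #4) → V (A #6, B #5) → V (A #8, B #7), and the DP table's final entry dp[8][7] is also 4, so no common subsequence is longer.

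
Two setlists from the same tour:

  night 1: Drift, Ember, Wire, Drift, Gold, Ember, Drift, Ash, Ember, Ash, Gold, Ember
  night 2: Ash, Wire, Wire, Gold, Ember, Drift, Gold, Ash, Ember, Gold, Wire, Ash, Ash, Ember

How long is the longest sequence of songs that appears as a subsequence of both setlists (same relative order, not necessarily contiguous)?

8

Taking Wire (night 1 #3, night 2 #3), Gold (night 1 #5, night 2 #4), Ember (night 1 #6, night 2 #5), Drift (night 1 #7, night 2 #6), Ash (night 1 #8, night 2 #8), Ember (night 1 #9, night 2 #9), Ash (night 1 #10, night 2 #13), Ember (night 1 #12, night 2 #14) gives a common subsequence of length 8, and the DP table's final entry dp[12][14] is also 8, so no common subsequence is longer.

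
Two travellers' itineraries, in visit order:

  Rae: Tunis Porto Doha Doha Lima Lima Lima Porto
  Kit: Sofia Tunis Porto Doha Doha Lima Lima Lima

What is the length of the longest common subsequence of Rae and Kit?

7

Pick Tunis at Rae[1]=Kit[2]; then Porto at Rae[2]=Kit[3]; then Doha at Rae[3]=Kit[4]; then Doha at Rae[4]=Kit[5]; then Lima at Rae[5]=Kit[6]; then Lima at Rae[6]=Kit[7]; then Lima at Rae[7]=Kit[8]; all 7 stops appear in both, in order. dp[8][8] = 7 confirms this is the maximum.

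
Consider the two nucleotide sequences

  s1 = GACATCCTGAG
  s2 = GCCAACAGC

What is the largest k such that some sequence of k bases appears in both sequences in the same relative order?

6

Match G (s1 #1, s2 #1), A (s1 #2, s2 #4), A (s1 #4, s2 #5), C (s1 #7, s2 #6), A (s1 #10, s2 #7), G (s1 #11, s2 #8) — 6 bases in the same relative order in both. Since dp[11][9] = 6, nothing longer is possible.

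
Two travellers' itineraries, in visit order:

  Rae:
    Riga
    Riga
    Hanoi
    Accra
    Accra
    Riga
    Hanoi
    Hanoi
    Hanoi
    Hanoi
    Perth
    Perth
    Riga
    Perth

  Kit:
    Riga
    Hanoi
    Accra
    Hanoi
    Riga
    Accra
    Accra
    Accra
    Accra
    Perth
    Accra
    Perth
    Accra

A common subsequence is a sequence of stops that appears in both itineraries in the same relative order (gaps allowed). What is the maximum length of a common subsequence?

6

Match Riga at Rae[1]=Kit[1] → Riga at Rae[2]=Kit[5] → Accra at Rae[4]=Kit[8] → Accra at Rae[5]=Kit[9] → Perth at Rae[11]=Kit[10] → Perth at Rae[12]=Kit[12] — 6 stops in the same relative order in both. Since dp[14][13] = 6, nothing longer is possible.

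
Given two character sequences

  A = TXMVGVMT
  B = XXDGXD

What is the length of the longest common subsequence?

2

Pick X [2,2], G [5,4]; all 2 characters appear in both, in order. The LCS DP gives dp[8][6] = 2, so this is optimal.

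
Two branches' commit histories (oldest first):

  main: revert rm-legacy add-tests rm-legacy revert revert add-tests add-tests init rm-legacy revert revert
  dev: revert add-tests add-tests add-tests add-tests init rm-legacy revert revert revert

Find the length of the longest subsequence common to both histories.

8

Pick revert (main #1, dev #1), add-tests (main #3, dev #3), add-tests (main #7, dev #4), add-tests (main #8, dev #5), init (main #9, dev #6), rm-legacy (main #10, dev #7), revert (main #11, dev #9), revert (main #12, dev #10); all 8 commits appear in both, in order. dp[12][10] = 8 confirms this is the maximum.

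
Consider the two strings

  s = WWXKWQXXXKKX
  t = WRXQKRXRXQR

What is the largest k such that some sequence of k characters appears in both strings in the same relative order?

Match W [1,1]; then X [3,3]; then K [4,5]; then X [7,7]; then X [8,9] — 5 characters in the same relative order in both, and the DP table's final entry dp[12][11] is also 5, so no common subsequence is longer.

5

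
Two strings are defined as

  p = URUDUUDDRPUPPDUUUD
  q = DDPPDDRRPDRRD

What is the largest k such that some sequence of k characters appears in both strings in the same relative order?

7

One common subsequence of length 7: D at p[4]=q[2], then D at p[7]=q[5], then D at p[8]=q[6], then R at p[9]=q[8], then P at p[13]=q[9], then D at p[14]=q[10], then D at p[18]=q[13], and the DP table's final entry dp[18][13] is also 7, so no common subsequence is longer.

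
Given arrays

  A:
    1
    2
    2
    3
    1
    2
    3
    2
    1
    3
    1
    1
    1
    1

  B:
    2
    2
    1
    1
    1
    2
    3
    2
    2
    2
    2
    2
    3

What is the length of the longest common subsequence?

7

Taking 2 at A[2]=B[1]; then 2 at A[3]=B[2]; then 1 at A[5]=B[5]; then 2 at A[6]=B[6]; then 3 at A[7]=B[7]; then 2 at A[8]=B[12]; then 3 at A[10]=B[13] gives a common subsequence of length 7. Since dp[14][13] = 7, nothing longer is possible.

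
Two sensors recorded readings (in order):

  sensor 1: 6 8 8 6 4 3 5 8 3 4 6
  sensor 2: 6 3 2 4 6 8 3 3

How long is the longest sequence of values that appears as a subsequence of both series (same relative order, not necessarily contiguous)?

Pick 6 at sensor 1[1]=sensor 2[5] → 8 at sensor 1[3]=sensor 2[6] → 3 at sensor 1[6]=sensor 2[7] → 3 at sensor 1[9]=sensor 2[8]; all 4 values appear in both, in order. The LCS DP gives dp[11][8] = 4, so this is optimal.

4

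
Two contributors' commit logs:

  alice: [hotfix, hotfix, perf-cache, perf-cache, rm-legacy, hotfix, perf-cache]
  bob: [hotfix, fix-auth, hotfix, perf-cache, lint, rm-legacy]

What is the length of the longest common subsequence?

One common subsequence of length 4: hotfix (alice #1, bob #1), then hotfix (alice #2, bob #3), then perf-cache (alice #3, bob #4), then rm-legacy (alice #5, bob #6), and the DP table's final entry dp[7][6] is also 4, so no common subsequence is longer.

4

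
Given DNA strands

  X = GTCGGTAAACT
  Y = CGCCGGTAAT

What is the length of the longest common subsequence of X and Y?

8

Pick G [1,2] → C [3,4] → G [4,5] → G [5,6] → T [6,7] → A [8,8] → A [9,9] → T [11,10]; all 8 bases appear in both, in order, and the DP table's final entry dp[11][10] is also 8, so no common subsequence is longer.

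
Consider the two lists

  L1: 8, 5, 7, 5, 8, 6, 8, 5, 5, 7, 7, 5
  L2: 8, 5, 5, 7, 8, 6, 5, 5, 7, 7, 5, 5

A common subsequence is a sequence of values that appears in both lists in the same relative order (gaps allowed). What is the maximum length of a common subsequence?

10

Let dp[i][j] be the LCS length of the first i values of L1 and the first j values of L2. dp[i][j] = dp[i-1][j-1]+1 when the i-th and j-th values match, else max(dp[i-1][j], dp[i][j-1]).
    ·  8  5  5  7  8  6  5  5  7  7  5  5
 ·  0  0  0  0  0  0  0  0  0  0  0  0  0
 8  0  1  1  1  1  1  1  1  1  1  1  1  1
 5  0  1  2  2  2  2  2  2  2  2  2  2  2
 7  0  1  2  2  3  3  3  3  3  3  3  3  3
 5  0  1  2  3  3  3  3  4  4  4  4  4  4
 8  0  1  2  3  3  4  4  4  4  4  4  4  4
 6  0  1  2  3  3  4  5  5  5  5  5  5  5
 8  0  1  2  3  3  4  5  5  5  5  5  5  5
 5  0  1  2  3  3  4  5  6  6  6  6  6  6
 5  0  1  2  3  3  4  5  6  7  7  7  7  7
 7  0  1  2  3  4  4  5  6  7  8  8  8  8
 7  0  1  2  3  4  4  5  6  7  8  9  9  9
 5  0  1  2  3  4  4  5  6  7  8  9 10 10
dp[12][12] = 10. One LCS (by backtracking along matches): 8, 5, 7, 8, 6, 5, 5, 7, 7, 5.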